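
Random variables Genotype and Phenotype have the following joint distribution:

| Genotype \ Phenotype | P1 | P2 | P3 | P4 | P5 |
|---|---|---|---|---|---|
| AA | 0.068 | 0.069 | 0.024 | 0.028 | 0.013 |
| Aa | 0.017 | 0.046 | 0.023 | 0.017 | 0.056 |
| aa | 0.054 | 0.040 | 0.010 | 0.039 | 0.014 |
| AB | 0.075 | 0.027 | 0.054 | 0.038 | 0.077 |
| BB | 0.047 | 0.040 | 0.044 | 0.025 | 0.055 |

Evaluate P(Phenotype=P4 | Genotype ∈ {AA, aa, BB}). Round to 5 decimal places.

0.16140

P(Genotype=AA) = 0.068 + 0.069 + 0.024 + 0.028 + 0.013 = 0.202.
P(Genotype=aa) = 0.054 + 0.040 + 0.010 + 0.039 + 0.014 = 0.157.
P(Genotype=BB) = 0.047 + 0.040 + 0.044 + 0.025 + 0.055 = 0.211.
P(Genotype ∈ {AA, aa, BB}) = 0.202 + 0.157 + 0.211 = 0.570; P(Phenotype=P4, Genotype ∈ {AA, aa, BB}) = 0.028 + 0.039 + 0.025 = 0.092.
P(Phenotype=P4 | Genotype ∈ {AA, aa, BB}) = 0.092/0.570 = 0.16140.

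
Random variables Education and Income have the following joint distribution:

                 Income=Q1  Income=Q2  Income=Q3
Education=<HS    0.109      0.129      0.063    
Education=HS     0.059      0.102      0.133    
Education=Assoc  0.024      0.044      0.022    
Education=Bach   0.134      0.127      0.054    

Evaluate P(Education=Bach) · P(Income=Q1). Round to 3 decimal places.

0.103

P(Education=Bach) = 0.134 + 0.127 + 0.054 = 0.315.
P(Income=Q1) = 0.109 + 0.059 + 0.024 + 0.134 = 0.326.
Product: 0.315 × 0.326 = 0.103.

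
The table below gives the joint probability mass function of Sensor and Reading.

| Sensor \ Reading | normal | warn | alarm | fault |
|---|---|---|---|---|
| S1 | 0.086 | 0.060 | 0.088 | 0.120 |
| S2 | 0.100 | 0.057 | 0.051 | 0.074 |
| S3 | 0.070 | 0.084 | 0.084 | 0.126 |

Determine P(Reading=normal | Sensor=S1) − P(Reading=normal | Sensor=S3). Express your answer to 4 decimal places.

P(Sensor=S1) = 0.086 + 0.060 + 0.088 + 0.120 = 0.354; P(Reading=normal | Sensor=S1) = 0.086/0.354 = 0.24294.
P(Sensor=S3) = 0.070 + 0.084 + 0.084 + 0.126 = 0.364; P(Reading=normal | Sensor=S3) = 0.070/0.364 = 0.19231.
Difference = 0.0506.

0.0506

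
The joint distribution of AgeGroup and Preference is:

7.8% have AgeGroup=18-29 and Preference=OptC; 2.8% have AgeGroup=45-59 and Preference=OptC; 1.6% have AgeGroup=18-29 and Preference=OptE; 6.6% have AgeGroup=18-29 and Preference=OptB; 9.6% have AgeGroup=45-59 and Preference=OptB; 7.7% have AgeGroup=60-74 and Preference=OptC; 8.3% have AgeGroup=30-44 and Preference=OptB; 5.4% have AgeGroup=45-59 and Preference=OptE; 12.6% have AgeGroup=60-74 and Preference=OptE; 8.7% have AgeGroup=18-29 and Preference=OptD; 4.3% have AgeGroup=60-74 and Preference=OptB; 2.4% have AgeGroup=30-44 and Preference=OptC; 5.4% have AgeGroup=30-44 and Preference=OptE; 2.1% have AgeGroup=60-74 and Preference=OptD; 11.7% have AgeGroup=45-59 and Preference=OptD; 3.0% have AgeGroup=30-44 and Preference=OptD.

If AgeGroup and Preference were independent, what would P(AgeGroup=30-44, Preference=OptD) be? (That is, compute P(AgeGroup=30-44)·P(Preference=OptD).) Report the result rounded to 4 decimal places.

P(AgeGroup=30-44) = 0.083 + 0.024 + 0.030 + 0.054 = 0.191.
P(Preference=OptD) = 0.087 + 0.030 + 0.117 + 0.021 = 0.255.
Product: 0.191 × 0.255 = 0.0487.

0.0487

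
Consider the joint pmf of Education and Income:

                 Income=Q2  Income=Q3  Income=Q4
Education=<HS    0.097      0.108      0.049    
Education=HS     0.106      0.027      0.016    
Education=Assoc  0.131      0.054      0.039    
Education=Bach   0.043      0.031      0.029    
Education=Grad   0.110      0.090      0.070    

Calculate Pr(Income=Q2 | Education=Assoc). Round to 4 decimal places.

0.5848

P(Education=Assoc) = 0.131 + 0.054 + 0.039 = 0.224.
P(Income=Q2 | Education=Assoc) = 0.131/0.224 = 0.5848.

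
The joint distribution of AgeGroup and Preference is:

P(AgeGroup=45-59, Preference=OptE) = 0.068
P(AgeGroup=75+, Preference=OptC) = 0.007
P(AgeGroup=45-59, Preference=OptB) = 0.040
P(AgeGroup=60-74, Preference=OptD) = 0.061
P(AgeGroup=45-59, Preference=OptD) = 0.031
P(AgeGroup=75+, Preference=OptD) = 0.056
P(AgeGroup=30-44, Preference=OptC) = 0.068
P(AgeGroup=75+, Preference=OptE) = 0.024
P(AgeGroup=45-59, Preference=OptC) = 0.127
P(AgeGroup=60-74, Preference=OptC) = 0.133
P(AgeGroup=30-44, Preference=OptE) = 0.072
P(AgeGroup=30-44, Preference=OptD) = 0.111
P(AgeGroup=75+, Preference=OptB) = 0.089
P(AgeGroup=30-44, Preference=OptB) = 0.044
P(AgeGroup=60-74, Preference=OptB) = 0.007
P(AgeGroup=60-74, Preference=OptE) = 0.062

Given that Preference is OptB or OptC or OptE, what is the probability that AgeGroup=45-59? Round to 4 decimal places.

P(Preference=OptB) = 0.044 + 0.040 + 0.007 + 0.089 = 0.180.
P(Preference=OptC) = 0.068 + 0.127 + 0.133 + 0.007 = 0.335.
P(Preference=OptE) = 0.072 + 0.068 + 0.062 + 0.024 = 0.226.
P(Preference ∈ {OptB, OptC, OptE}) = 0.180 + 0.335 + 0.226 = 0.741; P(AgeGroup=45-59, Preference ∈ {OptB, OptC, OptE}) = 0.040 + 0.127 + 0.068 = 0.235.
P(AgeGroup=45-59 | Preference ∈ {OptB, OptC, OptE}) = 0.235/0.741 = 0.3171.

0.3171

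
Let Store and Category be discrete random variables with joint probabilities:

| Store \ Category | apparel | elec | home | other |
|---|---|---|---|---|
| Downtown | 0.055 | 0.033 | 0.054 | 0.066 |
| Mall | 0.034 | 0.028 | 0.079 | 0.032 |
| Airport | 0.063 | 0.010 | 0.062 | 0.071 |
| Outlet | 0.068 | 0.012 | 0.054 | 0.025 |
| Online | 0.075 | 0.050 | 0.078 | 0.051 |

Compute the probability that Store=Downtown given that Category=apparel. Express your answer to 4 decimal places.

0.1864

P(Category=apparel) = 0.055 + 0.034 + 0.063 + 0.068 + 0.075 = 0.295.
P(Store=Downtown | Category=apparel) = 0.055/0.295 = 0.1864.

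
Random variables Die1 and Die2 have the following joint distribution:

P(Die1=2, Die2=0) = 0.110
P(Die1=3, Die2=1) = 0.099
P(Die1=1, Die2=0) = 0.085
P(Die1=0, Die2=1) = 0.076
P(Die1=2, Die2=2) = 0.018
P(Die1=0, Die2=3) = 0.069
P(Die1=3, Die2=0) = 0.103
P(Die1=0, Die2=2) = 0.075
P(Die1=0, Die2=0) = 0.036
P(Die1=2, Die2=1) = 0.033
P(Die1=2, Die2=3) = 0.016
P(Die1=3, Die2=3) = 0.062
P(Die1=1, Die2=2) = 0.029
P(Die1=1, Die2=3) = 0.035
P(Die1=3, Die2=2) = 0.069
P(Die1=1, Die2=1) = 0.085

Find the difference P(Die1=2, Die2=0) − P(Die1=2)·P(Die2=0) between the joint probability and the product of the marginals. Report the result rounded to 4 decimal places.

P(Die1=2) = 0.110 + 0.033 + 0.018 + 0.016 = 0.177.
P(Die2=0) = 0.036 + 0.085 + 0.110 + 0.103 = 0.334.
P(Die1=2, Die2=0) − P(Die1=2)P(Die2=0) = 0.110 − 0.177×0.334 = 0.0509.

0.0509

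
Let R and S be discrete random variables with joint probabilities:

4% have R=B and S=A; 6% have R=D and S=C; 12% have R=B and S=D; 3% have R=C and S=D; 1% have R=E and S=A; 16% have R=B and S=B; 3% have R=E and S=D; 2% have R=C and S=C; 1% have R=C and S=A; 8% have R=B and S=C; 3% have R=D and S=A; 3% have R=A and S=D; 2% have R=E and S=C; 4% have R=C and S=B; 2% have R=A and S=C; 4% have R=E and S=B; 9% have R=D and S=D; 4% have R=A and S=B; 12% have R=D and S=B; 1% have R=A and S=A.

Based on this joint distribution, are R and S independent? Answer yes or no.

yes

Every cell satisfies P(R,S) = P(R)·P(S). For instance P(R=A) = 0.10, P(S=A) = 0.10, and 0.10×0.10 = 0.01 matches the joint entry. So R and S are independent.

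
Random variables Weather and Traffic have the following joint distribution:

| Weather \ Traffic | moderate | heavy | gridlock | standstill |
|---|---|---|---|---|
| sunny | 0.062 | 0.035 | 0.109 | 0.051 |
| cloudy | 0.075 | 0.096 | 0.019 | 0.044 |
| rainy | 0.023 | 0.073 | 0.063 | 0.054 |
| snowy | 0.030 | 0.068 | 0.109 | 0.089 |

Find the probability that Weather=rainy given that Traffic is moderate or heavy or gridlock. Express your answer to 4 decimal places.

0.2087

P(Traffic=moderate) = 0.062 + 0.075 + 0.023 + 0.030 = 0.190.
P(Traffic=heavy) = 0.035 + 0.096 + 0.073 + 0.068 = 0.272.
P(Traffic=gridlock) = 0.109 + 0.019 + 0.063 + 0.109 = 0.300.
P(Traffic ∈ {moderate, heavy, gridlock}) = 0.190 + 0.272 + 0.300 = 0.762; P(Weather=rainy, Traffic ∈ {moderate, heavy, gridlock}) = 0.023 + 0.073 + 0.063 = 0.159.
P(Weather=rainy | Traffic ∈ {moderate, heavy, gridlock}) = 0.159/0.762 = 0.2087.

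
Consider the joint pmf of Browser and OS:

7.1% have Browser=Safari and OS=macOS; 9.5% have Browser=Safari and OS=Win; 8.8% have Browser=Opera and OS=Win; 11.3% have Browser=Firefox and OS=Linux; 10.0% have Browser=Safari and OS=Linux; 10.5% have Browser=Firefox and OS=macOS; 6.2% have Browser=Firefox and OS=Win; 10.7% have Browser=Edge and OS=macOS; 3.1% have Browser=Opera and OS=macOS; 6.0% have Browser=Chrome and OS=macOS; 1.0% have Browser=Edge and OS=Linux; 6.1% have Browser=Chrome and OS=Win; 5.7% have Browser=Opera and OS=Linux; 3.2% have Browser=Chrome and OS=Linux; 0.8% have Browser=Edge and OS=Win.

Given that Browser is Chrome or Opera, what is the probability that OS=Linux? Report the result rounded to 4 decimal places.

0.2705

P(Browser=Chrome) = 0.061 + 0.060 + 0.032 = 0.153.
P(Browser=Opera) = 0.088 + 0.031 + 0.057 = 0.176.
P(Browser ∈ {Chrome, Opera}) = 0.153 + 0.176 = 0.329; P(OS=Linux, Browser ∈ {Chrome, Opera}) = 0.032 + 0.057 = 0.089.
P(OS=Linux | Browser ∈ {Chrome, Opera}) = 0.089/0.329 = 0.2705.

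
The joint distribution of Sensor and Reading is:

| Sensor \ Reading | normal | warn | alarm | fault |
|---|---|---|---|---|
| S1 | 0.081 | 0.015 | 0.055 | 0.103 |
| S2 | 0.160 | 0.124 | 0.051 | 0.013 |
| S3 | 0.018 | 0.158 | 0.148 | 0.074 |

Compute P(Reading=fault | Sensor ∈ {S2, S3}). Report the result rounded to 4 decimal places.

0.1166

P(Sensor=S2) = 0.160 + 0.124 + 0.051 + 0.013 = 0.348.
P(Sensor=S3) = 0.018 + 0.158 + 0.148 + 0.074 = 0.398.
P(Sensor ∈ {S2, S3}) = 0.348 + 0.398 = 0.746; P(Reading=fault, Sensor ∈ {S2, S3}) = 0.013 + 0.074 = 0.087.
P(Reading=fault | Sensor ∈ {S2, S3}) = 0.087/0.746 = 0.1166.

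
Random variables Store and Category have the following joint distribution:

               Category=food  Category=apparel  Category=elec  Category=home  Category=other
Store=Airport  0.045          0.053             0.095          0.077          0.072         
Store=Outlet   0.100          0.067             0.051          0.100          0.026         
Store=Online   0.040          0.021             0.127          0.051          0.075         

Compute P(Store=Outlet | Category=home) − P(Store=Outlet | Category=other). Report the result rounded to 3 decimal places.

0.288

P(Category=home) = 0.077 + 0.100 + 0.051 = 0.228; P(Store=Outlet | Category=home) = 0.100/0.228 = 0.4386.
P(Category=other) = 0.072 + 0.026 + 0.075 = 0.173; P(Store=Outlet | Category=other) = 0.026/0.173 = 0.1503.
Difference = 0.288.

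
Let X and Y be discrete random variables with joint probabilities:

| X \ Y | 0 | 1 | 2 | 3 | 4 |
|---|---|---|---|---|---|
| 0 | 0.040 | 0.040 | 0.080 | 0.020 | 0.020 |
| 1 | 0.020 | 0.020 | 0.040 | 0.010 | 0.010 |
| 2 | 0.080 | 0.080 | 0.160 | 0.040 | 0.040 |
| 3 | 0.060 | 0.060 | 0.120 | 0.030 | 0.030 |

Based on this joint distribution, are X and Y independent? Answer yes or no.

Every cell satisfies P(X,Y) = P(X)·P(Y). For instance P(X=1) = 0.100, P(Y=3) = 0.100, and 0.100×0.100 = 0.010 matches the joint entry. So X and Y are independent.

yes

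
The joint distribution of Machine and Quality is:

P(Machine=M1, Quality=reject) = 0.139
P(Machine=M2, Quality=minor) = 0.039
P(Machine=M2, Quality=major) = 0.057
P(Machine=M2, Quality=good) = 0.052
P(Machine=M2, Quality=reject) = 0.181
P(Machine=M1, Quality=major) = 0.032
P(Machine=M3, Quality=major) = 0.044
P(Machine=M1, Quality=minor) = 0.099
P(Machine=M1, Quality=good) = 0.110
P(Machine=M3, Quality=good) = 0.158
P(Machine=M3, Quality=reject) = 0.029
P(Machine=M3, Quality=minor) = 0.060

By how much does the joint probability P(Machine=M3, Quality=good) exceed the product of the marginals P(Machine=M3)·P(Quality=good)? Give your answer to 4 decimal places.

P(Machine=M3) = 0.158 + 0.060 + 0.044 + 0.029 = 0.291.
P(Quality=good) = 0.110 + 0.052 + 0.158 = 0.320.
P(Machine=M3, Quality=good) − P(Machine=M3)P(Quality=good) = 0.158 − 0.291×0.320 = 0.0649.

0.0649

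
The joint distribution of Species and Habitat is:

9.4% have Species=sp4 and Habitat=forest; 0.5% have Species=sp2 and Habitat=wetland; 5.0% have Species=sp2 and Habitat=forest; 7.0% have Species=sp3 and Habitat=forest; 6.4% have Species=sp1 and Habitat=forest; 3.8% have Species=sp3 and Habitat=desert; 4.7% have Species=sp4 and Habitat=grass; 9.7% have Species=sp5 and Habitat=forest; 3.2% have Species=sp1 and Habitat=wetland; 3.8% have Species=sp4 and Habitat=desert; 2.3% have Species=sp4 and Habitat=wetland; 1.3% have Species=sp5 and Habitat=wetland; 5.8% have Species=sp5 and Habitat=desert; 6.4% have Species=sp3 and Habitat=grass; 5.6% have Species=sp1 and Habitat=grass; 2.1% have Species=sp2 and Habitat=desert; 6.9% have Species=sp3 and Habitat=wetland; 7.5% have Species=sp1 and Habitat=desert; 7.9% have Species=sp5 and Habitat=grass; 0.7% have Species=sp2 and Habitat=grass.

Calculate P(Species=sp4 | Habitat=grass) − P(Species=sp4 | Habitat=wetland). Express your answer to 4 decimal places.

P(Habitat=grass) = 0.056 + 0.007 + 0.064 + 0.047 + 0.079 = 0.253; P(Species=sp4 | Habitat=grass) = 0.047/0.253 = 0.18577.
P(Habitat=wetland) = 0.032 + 0.005 + 0.069 + 0.023 + 0.013 = 0.142; P(Species=sp4 | Habitat=wetland) = 0.023/0.142 = 0.16197.
Difference = 0.0238.

0.0238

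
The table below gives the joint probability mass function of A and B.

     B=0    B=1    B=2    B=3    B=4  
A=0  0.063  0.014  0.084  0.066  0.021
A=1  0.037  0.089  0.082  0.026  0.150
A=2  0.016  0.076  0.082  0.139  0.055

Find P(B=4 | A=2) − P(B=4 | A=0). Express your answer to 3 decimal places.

0.065

P(A=2) = 0.016 + 0.076 + 0.082 + 0.139 + 0.055 = 0.368; P(B=4 | A=2) = 0.055/0.368 = 0.1495.
P(A=0) = 0.063 + 0.014 + 0.084 + 0.066 + 0.021 = 0.248; P(B=4 | A=0) = 0.021/0.248 = 0.0847.
Difference = 0.065.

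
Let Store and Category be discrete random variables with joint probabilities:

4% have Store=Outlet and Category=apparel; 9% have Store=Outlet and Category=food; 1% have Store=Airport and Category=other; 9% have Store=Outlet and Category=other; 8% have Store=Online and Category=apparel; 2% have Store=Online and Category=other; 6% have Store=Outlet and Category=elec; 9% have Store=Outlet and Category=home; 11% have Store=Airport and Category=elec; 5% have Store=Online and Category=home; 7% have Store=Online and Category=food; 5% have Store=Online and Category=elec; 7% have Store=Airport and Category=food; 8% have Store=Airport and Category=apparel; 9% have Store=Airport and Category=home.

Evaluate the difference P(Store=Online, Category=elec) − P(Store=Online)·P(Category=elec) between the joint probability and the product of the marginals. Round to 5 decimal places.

-0.00940

P(Store=Online) = 0.07 + 0.08 + 0.05 + 0.05 + 0.02 = 0.27.
P(Category=elec) = 0.11 + 0.06 + 0.05 = 0.22.
P(Store=Online, Category=elec) − P(Store=Online)P(Category=elec) = 0.05 − 0.27×0.22 = -0.00940.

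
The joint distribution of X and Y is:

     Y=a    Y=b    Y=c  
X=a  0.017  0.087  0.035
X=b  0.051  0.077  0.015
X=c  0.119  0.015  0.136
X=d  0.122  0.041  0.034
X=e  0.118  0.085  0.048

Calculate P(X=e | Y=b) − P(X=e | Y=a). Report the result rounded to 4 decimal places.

P(Y=b) = 0.087 + 0.077 + 0.015 + 0.041 + 0.085 = 0.305; P(X=e | Y=b) = 0.085/0.305 = 0.27869.
P(Y=a) = 0.017 + 0.051 + 0.119 + 0.122 + 0.118 = 0.427; P(X=e | Y=a) = 0.118/0.427 = 0.27635.
Difference = 0.0023.

0.0023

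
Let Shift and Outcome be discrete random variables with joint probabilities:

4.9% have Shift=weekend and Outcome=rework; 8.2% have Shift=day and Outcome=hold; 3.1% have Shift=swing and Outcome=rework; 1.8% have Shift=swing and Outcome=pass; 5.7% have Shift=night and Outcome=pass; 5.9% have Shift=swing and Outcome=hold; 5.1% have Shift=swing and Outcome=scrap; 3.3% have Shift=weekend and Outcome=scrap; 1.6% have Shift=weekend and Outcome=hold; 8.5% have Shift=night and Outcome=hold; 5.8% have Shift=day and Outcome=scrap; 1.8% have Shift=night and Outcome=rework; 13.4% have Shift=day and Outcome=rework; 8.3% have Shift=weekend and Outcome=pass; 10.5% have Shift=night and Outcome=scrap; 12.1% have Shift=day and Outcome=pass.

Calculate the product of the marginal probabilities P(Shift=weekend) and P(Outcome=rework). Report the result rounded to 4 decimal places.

P(Shift=weekend) = 0.083 + 0.049 + 0.033 + 0.016 = 0.181.
P(Outcome=rework) = 0.134 + 0.031 + 0.018 + 0.049 = 0.232.
Product: 0.181 × 0.232 = 0.0420.

0.0420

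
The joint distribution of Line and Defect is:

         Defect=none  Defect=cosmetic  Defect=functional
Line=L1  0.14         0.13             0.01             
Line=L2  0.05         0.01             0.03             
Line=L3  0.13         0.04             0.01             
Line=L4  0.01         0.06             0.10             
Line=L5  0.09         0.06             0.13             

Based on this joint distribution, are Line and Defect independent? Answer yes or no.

P(Line=L1) = 0.28 and P(Defect=functional) = 0.28, so their product is 0.0784, but P(Line=L1, Defect=functional) = 0.01. Since these differ, Line and Defect are not independent.

no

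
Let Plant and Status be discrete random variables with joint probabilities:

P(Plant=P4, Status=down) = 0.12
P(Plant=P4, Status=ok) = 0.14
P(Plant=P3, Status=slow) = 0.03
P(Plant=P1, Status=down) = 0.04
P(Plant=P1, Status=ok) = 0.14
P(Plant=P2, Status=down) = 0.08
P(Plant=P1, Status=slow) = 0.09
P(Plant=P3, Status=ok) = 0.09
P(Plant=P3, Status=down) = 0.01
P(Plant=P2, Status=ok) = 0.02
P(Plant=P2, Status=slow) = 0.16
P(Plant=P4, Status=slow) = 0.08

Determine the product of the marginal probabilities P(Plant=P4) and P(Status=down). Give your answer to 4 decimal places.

0.0850

P(Plant=P4) = 0.14 + 0.08 + 0.12 = 0.34.
P(Status=down) = 0.04 + 0.08 + 0.01 + 0.12 = 0.25.
Product: 0.34 × 0.25 = 0.0850.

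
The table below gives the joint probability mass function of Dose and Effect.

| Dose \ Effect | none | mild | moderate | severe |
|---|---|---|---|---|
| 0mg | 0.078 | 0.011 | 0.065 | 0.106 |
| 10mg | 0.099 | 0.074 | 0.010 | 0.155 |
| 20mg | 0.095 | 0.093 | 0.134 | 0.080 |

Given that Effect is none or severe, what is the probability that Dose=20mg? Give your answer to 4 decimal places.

P(Effect=none) = 0.078 + 0.099 + 0.095 = 0.272.
P(Effect=severe) = 0.106 + 0.155 + 0.080 = 0.341.
P(Effect ∈ {none, severe}) = 0.272 + 0.341 = 0.613; P(Dose=20mg, Effect ∈ {none, severe}) = 0.095 + 0.080 = 0.175.
P(Dose=20mg | Effect ∈ {none, severe}) = 0.175/0.613 = 0.2855.

0.2855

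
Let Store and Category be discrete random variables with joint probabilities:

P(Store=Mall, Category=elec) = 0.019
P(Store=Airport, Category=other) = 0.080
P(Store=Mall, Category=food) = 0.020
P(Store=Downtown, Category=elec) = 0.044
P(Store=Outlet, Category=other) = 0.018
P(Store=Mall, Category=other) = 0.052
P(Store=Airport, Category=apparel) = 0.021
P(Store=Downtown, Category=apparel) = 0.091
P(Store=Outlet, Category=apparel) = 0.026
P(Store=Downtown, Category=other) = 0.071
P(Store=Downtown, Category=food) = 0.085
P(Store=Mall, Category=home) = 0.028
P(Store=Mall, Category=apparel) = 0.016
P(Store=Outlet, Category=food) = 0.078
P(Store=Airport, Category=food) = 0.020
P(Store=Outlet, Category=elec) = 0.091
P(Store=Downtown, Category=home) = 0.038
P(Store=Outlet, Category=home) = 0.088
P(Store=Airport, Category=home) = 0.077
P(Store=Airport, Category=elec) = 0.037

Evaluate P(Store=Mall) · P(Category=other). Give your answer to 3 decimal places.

P(Store=Mall) = 0.020 + 0.016 + 0.019 + 0.028 + 0.052 = 0.135.
P(Category=other) = 0.071 + 0.052 + 0.080 + 0.018 = 0.221.
Product: 0.135 × 0.221 = 0.030.

0.030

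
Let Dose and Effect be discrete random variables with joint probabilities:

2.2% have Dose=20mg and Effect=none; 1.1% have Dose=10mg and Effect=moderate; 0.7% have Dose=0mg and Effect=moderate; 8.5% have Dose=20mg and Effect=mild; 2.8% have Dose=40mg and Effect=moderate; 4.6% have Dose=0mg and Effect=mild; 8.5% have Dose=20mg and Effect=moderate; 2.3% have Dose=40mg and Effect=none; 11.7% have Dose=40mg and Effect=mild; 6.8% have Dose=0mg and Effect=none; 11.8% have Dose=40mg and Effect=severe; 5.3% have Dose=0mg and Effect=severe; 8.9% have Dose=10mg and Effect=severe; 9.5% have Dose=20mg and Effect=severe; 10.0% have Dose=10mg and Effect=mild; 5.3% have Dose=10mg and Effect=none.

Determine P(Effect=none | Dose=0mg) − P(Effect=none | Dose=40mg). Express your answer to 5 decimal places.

0.31039

P(Dose=0mg) = 0.068 + 0.046 + 0.007 + 0.053 = 0.174; P(Effect=none | Dose=0mg) = 0.068/0.174 = 0.390805.
P(Dose=40mg) = 0.023 + 0.117 + 0.028 + 0.118 = 0.286; P(Effect=none | Dose=40mg) = 0.023/0.286 = 0.080420.
Difference = 0.31039.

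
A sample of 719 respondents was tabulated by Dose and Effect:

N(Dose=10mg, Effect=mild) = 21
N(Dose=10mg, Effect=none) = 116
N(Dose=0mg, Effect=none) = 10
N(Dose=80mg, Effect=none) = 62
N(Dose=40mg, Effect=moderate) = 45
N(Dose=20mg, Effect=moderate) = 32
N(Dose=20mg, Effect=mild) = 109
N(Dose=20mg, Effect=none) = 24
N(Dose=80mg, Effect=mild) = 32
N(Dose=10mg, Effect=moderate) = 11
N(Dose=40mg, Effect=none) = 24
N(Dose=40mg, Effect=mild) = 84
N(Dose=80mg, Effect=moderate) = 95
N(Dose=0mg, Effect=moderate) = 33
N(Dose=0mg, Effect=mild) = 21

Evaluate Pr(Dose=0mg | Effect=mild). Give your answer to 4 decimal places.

0.0787

Total with Effect=mild: 21 + 21 + 109 + 84 + 32 = 267.
P(Dose=0mg | Effect=mild) = 21/267 = 0.0787.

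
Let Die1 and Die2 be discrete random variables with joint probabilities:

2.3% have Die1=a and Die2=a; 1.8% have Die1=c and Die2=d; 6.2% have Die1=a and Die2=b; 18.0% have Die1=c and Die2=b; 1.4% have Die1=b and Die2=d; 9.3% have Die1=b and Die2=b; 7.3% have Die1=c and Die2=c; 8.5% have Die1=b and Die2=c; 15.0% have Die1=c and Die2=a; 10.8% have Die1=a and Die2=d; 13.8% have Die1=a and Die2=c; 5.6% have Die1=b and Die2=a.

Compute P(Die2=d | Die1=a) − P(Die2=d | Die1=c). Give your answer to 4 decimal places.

P(Die1=a) = 0.023 + 0.062 + 0.138 + 0.108 = 0.331; P(Die2=d | Die1=a) = 0.108/0.331 = 0.32628.
P(Die1=c) = 0.150 + 0.180 + 0.073 + 0.018 = 0.421; P(Die2=d | Die1=c) = 0.018/0.421 = 0.04276.
Difference = 0.2835.

0.2835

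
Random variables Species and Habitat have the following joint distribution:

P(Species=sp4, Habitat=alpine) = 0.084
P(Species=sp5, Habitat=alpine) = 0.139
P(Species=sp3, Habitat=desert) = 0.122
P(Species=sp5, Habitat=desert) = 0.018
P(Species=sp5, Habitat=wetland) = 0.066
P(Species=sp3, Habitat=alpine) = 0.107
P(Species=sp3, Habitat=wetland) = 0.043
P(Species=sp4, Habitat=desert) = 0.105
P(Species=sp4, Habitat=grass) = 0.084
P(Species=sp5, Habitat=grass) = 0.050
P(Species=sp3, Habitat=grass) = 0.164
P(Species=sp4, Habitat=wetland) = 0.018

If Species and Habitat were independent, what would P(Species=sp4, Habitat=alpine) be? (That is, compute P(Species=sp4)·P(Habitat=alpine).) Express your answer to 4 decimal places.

0.0960

P(Species=sp4) = 0.084 + 0.018 + 0.105 + 0.084 = 0.291.
P(Habitat=alpine) = 0.107 + 0.084 + 0.139 = 0.330.
Product: 0.291 × 0.330 = 0.0960.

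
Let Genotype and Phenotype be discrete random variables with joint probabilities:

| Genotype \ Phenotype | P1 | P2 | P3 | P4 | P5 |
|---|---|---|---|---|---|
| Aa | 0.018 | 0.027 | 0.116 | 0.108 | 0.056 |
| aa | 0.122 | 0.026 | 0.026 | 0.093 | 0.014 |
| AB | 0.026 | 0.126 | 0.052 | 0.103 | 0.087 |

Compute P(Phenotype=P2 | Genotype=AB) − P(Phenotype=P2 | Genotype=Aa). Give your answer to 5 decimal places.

P(Genotype=AB) = 0.026 + 0.126 + 0.052 + 0.103 + 0.087 = 0.394; P(Phenotype=P2 | Genotype=AB) = 0.126/0.394 = 0.319797.
P(Genotype=Aa) = 0.018 + 0.027 + 0.116 + 0.108 + 0.056 = 0.325; P(Phenotype=P2 | Genotype=Aa) = 0.027/0.325 = 0.083077.
Difference = 0.23672.

0.23672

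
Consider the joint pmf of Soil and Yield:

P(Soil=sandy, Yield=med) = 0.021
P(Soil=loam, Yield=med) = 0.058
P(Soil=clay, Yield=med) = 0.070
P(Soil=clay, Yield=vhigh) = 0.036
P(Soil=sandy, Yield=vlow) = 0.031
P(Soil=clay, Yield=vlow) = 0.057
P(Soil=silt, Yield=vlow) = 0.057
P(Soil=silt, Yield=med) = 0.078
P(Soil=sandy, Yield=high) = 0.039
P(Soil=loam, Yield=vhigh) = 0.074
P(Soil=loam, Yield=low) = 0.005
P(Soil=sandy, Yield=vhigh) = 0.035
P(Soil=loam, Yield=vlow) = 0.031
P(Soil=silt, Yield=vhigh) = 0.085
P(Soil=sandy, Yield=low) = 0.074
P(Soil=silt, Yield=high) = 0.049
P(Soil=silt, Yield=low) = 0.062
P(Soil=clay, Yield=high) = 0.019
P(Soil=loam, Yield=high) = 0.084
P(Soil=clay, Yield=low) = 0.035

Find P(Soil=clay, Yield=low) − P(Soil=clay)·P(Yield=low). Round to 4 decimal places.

P(Soil=clay) = 0.057 + 0.035 + 0.070 + 0.019 + 0.036 = 0.217.
P(Yield=low) = 0.074 + 0.005 + 0.035 + 0.062 = 0.176.
P(Soil=clay, Yield=low) − P(Soil=clay)P(Yield=low) = 0.035 − 0.217×0.176 = -0.0032.

-0.0032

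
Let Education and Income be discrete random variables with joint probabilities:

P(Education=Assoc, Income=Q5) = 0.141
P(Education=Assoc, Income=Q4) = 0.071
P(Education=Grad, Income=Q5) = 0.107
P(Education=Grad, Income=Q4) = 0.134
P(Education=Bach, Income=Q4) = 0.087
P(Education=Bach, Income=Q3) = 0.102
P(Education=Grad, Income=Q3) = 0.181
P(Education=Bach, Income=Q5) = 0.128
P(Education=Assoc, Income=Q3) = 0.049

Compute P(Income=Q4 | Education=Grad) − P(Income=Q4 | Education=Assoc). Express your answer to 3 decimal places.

P(Education=Grad) = 0.181 + 0.134 + 0.107 = 0.422; P(Income=Q4 | Education=Grad) = 0.134/0.422 = 0.3175.
P(Education=Assoc) = 0.049 + 0.071 + 0.141 = 0.261; P(Income=Q4 | Education=Assoc) = 0.071/0.261 = 0.2720.
Difference = 0.046.

0.046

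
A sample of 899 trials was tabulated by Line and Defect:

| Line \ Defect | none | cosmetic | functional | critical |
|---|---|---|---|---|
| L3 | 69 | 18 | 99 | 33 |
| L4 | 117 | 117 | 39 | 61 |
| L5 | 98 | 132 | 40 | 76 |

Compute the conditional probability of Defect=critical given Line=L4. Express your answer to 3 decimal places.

Total with Line=L4: 117 + 117 + 39 + 61 = 334.
P(Defect=critical | Line=L4) = 61/334 = 0.183.

0.183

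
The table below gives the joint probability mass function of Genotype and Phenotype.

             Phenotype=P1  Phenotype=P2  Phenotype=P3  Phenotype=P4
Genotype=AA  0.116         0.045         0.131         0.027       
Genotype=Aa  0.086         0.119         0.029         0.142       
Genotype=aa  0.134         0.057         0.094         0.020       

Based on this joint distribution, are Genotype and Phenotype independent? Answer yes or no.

P(Genotype=Aa) = 0.376 and P(Phenotype=P4) = 0.189, so their product is 0.07106, but P(Genotype=Aa, Phenotype=P4) = 0.142. Since these differ, Genotype and Phenotype are not independent.

no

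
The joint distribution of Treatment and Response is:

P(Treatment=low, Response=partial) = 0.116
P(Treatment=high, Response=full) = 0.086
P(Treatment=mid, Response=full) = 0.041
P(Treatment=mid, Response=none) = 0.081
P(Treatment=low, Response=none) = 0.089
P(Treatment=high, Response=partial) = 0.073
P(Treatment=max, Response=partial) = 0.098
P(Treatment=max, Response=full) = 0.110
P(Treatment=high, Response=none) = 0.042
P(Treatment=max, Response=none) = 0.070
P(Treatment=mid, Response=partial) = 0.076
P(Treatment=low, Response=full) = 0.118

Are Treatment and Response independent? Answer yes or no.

no

P(Treatment=mid) = 0.198 and P(Response=full) = 0.355, so their product is 0.07029, but P(Treatment=mid, Response=full) = 0.041. Since these differ, Treatment and Response are not independent.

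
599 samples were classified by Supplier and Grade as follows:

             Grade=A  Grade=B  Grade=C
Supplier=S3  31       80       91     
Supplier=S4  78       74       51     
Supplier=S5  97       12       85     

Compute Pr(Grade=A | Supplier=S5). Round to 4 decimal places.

0.5000

Total with Supplier=S5: 97 + 12 + 85 = 194.
P(Grade=A | Supplier=S5) = 97/194 = 0.5000.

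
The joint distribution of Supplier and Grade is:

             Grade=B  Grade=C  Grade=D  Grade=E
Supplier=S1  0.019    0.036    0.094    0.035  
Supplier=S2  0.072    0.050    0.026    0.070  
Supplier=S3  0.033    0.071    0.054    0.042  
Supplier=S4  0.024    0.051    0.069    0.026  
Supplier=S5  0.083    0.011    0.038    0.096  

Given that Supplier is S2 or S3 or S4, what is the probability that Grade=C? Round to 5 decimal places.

P(Supplier=S2) = 0.072 + 0.050 + 0.026 + 0.070 = 0.218.
P(Supplier=S3) = 0.033 + 0.071 + 0.054 + 0.042 = 0.200.
P(Supplier=S4) = 0.024 + 0.051 + 0.069 + 0.026 = 0.170.
P(Supplier ∈ {S2, S3, S4}) = 0.218 + 0.200 + 0.170 = 0.588; P(Grade=C, Supplier ∈ {S2, S3, S4}) = 0.050 + 0.071 + 0.051 = 0.172.
P(Grade=C | Supplier ∈ {S2, S3, S4}) = 0.172/0.588 = 0.29252.

0.29252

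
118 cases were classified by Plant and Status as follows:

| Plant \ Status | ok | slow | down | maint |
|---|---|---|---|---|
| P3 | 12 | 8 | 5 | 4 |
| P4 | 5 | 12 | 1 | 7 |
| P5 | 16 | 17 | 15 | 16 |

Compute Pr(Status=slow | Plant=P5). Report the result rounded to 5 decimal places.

0.26563

Total with Plant=P5: 16 + 17 + 15 + 16 = 64.
P(Status=slow | Plant=P5) = 17/64 = 0.26563.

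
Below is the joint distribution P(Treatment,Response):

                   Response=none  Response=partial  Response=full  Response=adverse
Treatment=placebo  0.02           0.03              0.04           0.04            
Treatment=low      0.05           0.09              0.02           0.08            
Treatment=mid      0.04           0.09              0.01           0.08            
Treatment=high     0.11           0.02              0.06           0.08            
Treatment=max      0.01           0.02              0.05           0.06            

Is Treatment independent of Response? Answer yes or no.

no

P(Treatment=high) = 0.27 and P(Response=none) = 0.23, so their product is 0.0621, but P(Treatment=high, Response=none) = 0.11. Since these differ, Treatment and Response are not independent.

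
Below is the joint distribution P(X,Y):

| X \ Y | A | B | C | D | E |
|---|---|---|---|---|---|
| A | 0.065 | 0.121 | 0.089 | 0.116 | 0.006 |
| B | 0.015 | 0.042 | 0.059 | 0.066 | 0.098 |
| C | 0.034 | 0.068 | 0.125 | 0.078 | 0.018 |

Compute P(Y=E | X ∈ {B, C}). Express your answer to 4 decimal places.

P(X=B) = 0.015 + 0.042 + 0.059 + 0.066 + 0.098 = 0.280.
P(X=C) = 0.034 + 0.068 + 0.125 + 0.078 + 0.018 = 0.323.
P(X ∈ {B, C}) = 0.280 + 0.323 = 0.603; P(Y=E, X ∈ {B, C}) = 0.098 + 0.018 = 0.116.
P(Y=E | X ∈ {B, C}) = 0.116/0.603 = 0.1924.

0.1924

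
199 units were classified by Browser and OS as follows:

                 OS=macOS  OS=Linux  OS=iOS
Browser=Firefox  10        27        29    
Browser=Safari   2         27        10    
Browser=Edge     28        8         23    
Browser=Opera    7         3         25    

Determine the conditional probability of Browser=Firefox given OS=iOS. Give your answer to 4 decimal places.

Total with OS=iOS: 29 + 10 + 23 + 25 = 87.
P(Browser=Firefox | OS=iOS) = 29/87 = 0.3333.

0.3333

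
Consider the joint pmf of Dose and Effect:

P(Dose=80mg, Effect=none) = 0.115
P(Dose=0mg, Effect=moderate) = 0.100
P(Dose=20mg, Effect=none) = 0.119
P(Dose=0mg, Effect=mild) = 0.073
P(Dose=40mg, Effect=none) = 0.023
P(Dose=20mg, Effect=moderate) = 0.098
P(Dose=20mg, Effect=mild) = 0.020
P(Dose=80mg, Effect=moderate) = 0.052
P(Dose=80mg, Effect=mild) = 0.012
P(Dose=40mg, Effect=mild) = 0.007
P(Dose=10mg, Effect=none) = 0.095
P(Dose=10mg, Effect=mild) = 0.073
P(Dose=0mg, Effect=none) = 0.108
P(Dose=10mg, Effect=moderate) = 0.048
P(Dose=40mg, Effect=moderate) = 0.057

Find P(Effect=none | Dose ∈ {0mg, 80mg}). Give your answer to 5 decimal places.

0.48478

P(Dose=0mg) = 0.108 + 0.073 + 0.100 = 0.281.
P(Dose=80mg) = 0.115 + 0.012 + 0.052 = 0.179.
P(Dose ∈ {0mg, 80mg}) = 0.281 + 0.179 = 0.460; P(Effect=none, Dose ∈ {0mg, 80mg}) = 0.108 + 0.115 = 0.223.
P(Effect=none | Dose ∈ {0mg, 80mg}) = 0.223/0.460 = 0.48478.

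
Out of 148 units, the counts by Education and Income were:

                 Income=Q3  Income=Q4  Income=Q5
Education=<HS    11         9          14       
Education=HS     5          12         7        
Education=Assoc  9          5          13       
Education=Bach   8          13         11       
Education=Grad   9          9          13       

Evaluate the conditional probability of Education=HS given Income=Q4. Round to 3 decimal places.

0.250

Total with Income=Q4: 9 + 12 + 5 + 13 + 9 = 48.
P(Education=HS | Income=Q4) = 12/48 = 0.250.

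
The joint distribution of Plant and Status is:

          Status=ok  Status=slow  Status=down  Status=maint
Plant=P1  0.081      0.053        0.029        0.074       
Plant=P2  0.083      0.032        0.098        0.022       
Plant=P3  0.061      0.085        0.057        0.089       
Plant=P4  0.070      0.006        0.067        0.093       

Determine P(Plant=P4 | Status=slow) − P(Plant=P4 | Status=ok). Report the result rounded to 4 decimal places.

-0.2032

P(Status=slow) = 0.053 + 0.032 + 0.085 + 0.006 = 0.176; P(Plant=P4 | Status=slow) = 0.006/0.176 = 0.03409.
P(Status=ok) = 0.081 + 0.083 + 0.061 + 0.070 = 0.295; P(Plant=P4 | Status=ok) = 0.070/0.295 = 0.23729.
Difference = -0.2032.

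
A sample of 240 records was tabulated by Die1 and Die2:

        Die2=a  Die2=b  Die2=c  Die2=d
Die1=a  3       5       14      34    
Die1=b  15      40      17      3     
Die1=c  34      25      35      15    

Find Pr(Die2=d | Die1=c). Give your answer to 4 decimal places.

Total with Die1=c: 34 + 25 + 35 + 15 = 109.
P(Die2=d | Die1=c) = 15/109 = 0.1376.

0.1376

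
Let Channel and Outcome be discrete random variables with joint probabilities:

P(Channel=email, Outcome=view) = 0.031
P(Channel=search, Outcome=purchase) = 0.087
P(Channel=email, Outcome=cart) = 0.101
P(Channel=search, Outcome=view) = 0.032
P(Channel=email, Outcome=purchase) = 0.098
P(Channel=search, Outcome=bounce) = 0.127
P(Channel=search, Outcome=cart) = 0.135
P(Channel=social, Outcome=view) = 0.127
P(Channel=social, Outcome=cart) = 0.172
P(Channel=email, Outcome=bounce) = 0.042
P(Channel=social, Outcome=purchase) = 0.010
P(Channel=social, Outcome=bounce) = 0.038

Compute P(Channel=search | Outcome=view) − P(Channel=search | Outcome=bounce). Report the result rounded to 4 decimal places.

P(Outcome=view) = 0.031 + 0.032 + 0.127 = 0.190; P(Channel=search | Outcome=view) = 0.032/0.190 = 0.16842.
P(Outcome=bounce) = 0.042 + 0.127 + 0.038 = 0.207; P(Channel=search | Outcome=bounce) = 0.127/0.207 = 0.61353.
Difference = -0.4451.

-0.4451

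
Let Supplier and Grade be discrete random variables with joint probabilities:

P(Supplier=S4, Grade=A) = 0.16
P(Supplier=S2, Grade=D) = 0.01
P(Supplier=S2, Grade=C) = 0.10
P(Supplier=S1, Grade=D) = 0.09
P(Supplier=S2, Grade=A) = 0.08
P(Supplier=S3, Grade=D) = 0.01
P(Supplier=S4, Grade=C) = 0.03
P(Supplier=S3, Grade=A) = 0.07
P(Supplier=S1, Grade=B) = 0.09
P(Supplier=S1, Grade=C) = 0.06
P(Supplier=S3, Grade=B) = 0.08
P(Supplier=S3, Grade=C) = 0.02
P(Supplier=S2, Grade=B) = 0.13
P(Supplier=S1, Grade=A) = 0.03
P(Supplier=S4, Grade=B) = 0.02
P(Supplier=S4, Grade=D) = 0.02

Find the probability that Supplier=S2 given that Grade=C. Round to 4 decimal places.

P(Grade=C) = 0.06 + 0.10 + 0.02 + 0.03 = 0.21.
P(Supplier=S2 | Grade=C) = 0.10/0.21 = 0.4762.

0.4762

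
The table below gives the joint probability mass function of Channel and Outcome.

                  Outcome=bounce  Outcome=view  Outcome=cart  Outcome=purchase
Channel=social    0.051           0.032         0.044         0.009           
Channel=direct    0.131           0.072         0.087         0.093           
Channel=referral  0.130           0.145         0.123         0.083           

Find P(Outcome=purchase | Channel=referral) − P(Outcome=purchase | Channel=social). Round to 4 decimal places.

0.1064

P(Channel=referral) = 0.130 + 0.145 + 0.123 + 0.083 = 0.481; P(Outcome=purchase | Channel=referral) = 0.083/0.481 = 0.17256.
P(Channel=social) = 0.051 + 0.032 + 0.044 + 0.009 = 0.136; P(Outcome=purchase | Channel=social) = 0.009/0.136 = 0.06618.
Difference = 0.1064.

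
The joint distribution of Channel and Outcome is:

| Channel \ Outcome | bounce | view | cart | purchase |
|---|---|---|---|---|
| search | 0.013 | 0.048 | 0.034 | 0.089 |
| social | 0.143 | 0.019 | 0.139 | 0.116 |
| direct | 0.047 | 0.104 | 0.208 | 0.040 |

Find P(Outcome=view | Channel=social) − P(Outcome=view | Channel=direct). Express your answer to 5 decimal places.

-0.21509

P(Channel=social) = 0.143 + 0.019 + 0.139 + 0.116 = 0.417; P(Outcome=view | Channel=social) = 0.019/0.417 = 0.045564.
P(Channel=direct) = 0.047 + 0.104 + 0.208 + 0.040 = 0.399; P(Outcome=view | Channel=direct) = 0.104/0.399 = 0.260652.
Difference = -0.21509.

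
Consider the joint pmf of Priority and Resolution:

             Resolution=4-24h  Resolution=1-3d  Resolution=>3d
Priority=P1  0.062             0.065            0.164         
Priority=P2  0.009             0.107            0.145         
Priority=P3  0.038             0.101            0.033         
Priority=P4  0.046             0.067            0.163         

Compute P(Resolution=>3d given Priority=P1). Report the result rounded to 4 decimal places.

0.5636

P(Priority=P1) = 0.062 + 0.065 + 0.164 = 0.291.
P(Resolution=>3d | Priority=P1) = 0.164/0.291 = 0.5636.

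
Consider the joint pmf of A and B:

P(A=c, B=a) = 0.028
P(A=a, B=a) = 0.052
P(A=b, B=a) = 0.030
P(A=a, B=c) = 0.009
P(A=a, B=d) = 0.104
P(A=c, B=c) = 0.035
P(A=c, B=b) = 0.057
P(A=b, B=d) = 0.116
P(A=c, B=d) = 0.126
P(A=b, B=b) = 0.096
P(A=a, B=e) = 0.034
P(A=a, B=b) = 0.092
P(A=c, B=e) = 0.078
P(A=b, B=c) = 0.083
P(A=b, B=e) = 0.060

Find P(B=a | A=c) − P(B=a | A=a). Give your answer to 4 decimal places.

P(A=c) = 0.028 + 0.057 + 0.035 + 0.126 + 0.078 = 0.324; P(B=a | A=c) = 0.028/0.324 = 0.08642.
P(A=a) = 0.052 + 0.092 + 0.009 + 0.104 + 0.034 = 0.291; P(B=a | A=a) = 0.052/0.291 = 0.17869.
Difference = -0.0923.

-0.0923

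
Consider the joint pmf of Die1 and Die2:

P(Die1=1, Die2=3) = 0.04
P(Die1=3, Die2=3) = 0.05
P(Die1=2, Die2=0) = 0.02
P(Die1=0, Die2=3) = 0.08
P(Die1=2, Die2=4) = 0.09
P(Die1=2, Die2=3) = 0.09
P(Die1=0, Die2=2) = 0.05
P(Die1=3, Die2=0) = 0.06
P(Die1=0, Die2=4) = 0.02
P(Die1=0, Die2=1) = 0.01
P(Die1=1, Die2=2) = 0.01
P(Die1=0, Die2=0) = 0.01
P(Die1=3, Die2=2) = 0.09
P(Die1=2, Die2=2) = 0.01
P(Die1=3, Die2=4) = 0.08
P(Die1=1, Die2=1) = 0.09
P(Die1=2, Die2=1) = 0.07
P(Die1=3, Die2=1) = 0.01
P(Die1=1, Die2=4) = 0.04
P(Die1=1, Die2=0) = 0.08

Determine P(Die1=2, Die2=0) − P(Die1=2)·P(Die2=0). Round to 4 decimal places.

P(Die1=2) = 0.02 + 0.07 + 0.01 + 0.09 + 0.09 = 0.28.
P(Die2=0) = 0.01 + 0.08 + 0.02 + 0.06 = 0.17.
P(Die1=2, Die2=0) − P(Die1=2)P(Die2=0) = 0.02 − 0.28×0.17 = -0.0276.

-0.0276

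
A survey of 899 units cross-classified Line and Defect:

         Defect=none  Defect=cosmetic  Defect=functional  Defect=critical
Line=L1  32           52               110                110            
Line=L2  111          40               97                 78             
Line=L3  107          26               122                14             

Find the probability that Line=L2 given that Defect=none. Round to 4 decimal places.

0.4440

Total with Defect=none: 32 + 111 + 107 = 250.
P(Line=L2 | Defect=none) = 111/250 = 0.4440.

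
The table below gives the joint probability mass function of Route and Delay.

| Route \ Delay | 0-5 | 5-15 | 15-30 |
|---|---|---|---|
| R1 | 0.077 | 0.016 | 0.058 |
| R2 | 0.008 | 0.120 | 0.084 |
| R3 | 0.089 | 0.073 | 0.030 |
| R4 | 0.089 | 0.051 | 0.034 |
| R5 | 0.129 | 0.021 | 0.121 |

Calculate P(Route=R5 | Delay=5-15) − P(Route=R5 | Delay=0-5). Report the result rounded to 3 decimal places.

-0.254

P(Delay=5-15) = 0.016 + 0.120 + 0.073 + 0.051 + 0.021 = 0.281; P(Route=R5 | Delay=5-15) = 0.021/0.281 = 0.0747.
P(Delay=0-5) = 0.077 + 0.008 + 0.089 + 0.089 + 0.129 = 0.392; P(Route=R5 | Delay=0-5) = 0.129/0.392 = 0.3291.
Difference = -0.254.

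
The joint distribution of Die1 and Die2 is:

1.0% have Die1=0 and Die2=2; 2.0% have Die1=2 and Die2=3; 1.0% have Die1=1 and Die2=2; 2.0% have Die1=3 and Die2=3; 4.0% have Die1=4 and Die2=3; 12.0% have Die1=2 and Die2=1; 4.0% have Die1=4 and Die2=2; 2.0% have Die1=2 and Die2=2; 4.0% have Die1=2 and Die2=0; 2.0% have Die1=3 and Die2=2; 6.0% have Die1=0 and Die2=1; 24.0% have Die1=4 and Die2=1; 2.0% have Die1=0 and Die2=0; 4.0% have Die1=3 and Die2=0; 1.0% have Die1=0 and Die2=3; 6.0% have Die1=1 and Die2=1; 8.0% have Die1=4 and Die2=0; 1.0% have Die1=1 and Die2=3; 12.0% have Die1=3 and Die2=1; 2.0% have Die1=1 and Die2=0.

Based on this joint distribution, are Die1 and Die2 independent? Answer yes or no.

Every cell satisfies P(Die1,Die2) = P(Die1)·P(Die2). For instance P(Die1=0) = 0.100, P(Die2=2) = 0.100, and 0.100×0.100 = 0.010 matches the joint entry. So Die1 and Die2 are independent.

yes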